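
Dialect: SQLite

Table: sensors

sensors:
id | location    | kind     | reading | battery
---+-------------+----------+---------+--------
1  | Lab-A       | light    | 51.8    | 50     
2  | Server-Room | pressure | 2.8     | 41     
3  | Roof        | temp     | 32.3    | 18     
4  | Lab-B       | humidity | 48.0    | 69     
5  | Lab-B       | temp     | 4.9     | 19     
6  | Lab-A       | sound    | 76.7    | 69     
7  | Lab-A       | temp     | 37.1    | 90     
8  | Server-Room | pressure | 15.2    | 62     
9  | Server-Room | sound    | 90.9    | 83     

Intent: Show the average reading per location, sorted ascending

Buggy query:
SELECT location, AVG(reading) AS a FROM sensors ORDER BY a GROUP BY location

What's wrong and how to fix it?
Bug: GROUP BY must precede ORDER BY

Fix: Move ORDER BY to the end, after GROUP BY

Corrected query:
SELECT location, AVG(reading) AS a FROM sensors GROUP BY location ORDER BY a

Result:
location    | a    
------------+------
Lab-B       | 26.45
Roof        | 32.3 
Server-Room | 36.3 
Lab-A       | 55.2 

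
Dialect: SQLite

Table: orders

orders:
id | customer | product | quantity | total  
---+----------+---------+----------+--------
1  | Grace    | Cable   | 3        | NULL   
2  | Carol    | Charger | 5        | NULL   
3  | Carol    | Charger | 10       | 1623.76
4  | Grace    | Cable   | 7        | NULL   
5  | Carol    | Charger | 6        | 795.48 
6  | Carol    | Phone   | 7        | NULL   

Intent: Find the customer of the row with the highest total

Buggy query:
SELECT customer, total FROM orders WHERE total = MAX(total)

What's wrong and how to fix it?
Bug: WHERE is evaluated per row; an aggregate over the whole table isn't defined there

Fix: Use a subquery: WHERE total = (SELECT MAX(total) FROM orders)

Corrected query:
SELECT customer, total FROM orders WHERE total = (SELECT MAX(total) FROM orders)

Result:
customer | total  
---------+--------
Carol    | 1623.76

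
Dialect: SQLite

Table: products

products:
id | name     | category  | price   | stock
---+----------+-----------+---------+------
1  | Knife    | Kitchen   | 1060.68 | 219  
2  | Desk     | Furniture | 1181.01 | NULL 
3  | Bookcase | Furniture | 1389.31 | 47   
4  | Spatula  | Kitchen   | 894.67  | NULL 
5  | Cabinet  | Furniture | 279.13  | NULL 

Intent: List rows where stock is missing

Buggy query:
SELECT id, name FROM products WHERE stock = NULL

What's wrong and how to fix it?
Bug: '= NULL' is always unknown in SQL three-valued logic, so no rows match

Fix: Use IS NULL to test for NULL

Corrected query:
SELECT id, name FROM products WHERE stock IS NULL

Result:
id | name   
---+--------
2  | Desk   
4  | Spatula
5  | Cabinet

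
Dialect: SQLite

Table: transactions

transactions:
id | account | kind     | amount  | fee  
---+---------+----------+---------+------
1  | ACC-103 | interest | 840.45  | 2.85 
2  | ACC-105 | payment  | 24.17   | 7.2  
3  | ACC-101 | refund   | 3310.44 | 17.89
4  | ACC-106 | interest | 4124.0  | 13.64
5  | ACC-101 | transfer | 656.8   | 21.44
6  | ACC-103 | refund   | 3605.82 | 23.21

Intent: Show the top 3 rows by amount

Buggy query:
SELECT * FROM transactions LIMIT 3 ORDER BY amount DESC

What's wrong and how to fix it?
Bug: LIMIT must come after ORDER BY

Fix: Sort with ORDER BY, then apply LIMIT

Corrected query:
SELECT * FROM transactions ORDER BY amount DESC LIMIT 3

Result:
id | account | kind     | amount  | fee  
---+---------+----------+---------+------
4  | ACC-106 | interest | 4124    | 13.64
6  | ACC-103 | refund   | 3605.82 | 23.21
3  | ACC-101 | refund   | 3310.44 | 17.89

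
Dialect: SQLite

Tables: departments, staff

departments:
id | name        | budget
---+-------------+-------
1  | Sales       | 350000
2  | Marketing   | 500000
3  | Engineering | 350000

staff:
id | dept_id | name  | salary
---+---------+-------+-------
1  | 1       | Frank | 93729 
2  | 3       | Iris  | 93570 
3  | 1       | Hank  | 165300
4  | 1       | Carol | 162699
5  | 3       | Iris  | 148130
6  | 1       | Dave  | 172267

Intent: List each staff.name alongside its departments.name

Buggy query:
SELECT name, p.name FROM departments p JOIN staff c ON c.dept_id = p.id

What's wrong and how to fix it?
Bug: Both tables have a 'name' column; the unqualified reference is ambiguous

Fix: Prefix ambiguous columns with the table alias

Corrected query:
SELECT c.name, p.name FROM departments p JOIN staff c ON c.dept_id = p.id

Result:
name  | name       
------+------------
Frank | Sales      
Iris  | Engineering
Hank  | Sales      
Carol | Sales      
Iris  | Engineering
Dave  | Sales      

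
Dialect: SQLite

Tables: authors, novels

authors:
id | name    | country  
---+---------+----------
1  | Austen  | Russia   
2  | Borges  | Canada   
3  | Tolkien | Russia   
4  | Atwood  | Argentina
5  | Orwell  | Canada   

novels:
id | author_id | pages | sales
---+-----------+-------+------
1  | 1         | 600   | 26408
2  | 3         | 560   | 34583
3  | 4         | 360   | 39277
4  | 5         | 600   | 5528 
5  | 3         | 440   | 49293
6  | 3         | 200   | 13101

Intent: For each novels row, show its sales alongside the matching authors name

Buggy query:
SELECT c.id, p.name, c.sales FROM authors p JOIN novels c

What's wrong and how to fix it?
Bug: JOIN with no ON clause produces a cartesian product; every novels row pairs with every authors row

Fix: Add ON c.author_id = p.id to the JOIN

Corrected query:
SELECT c.id, p.name, c.sales FROM authors p JOIN novels c ON c.author_id = p.id

Result:
id | name    | sales
---+---------+------
1  | Austen  | 26408
2  | Tolkien | 34583
3  | Atwood  | 39277
4  | Orwell  | 5528 
5  | Tolkien | 49293
6  | Tolkien | 13101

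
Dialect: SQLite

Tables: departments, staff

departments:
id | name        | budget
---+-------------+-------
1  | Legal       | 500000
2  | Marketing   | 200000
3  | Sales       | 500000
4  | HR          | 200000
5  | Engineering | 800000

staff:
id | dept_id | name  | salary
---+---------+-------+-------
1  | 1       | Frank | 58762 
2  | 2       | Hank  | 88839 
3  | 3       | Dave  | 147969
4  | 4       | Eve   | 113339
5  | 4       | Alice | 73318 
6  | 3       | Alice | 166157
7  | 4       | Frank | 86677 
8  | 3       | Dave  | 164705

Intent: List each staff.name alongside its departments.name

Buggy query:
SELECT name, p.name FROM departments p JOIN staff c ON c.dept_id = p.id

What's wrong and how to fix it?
Bug: Both tables have a 'name' column; the unqualified reference is ambiguous

Fix: Prefix ambiguous columns with the table alias

Corrected query:
SELECT c.name, p.name FROM departments p JOIN staff c ON c.dept_id = p.id

Result:
name  | name     
------+----------
Frank | Legal    
Hank  | Marketing
Dave  | Sales    
Eve   | HR       
Alice | HR       
Alice | Sales    
Frank | HR       
Dave  | Sales    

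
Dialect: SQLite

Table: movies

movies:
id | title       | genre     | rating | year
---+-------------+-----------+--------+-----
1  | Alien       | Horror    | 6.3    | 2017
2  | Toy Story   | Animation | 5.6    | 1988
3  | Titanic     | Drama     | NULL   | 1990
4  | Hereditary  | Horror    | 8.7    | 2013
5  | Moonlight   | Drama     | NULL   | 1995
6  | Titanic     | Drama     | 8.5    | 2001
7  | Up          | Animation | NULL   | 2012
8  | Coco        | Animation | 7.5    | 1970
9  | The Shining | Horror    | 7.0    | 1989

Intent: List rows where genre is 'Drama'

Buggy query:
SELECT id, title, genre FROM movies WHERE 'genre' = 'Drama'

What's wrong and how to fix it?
Bug: 'genre' in single quotes is a string literal, not the column; the comparison is literal-vs-literal and never true

Fix: Remove the quotes around the column name (or use double quotes for an identifier)

Corrected query:
SELECT id, title, genre FROM movies WHERE genre = 'Drama'

Result:
id | title     | genre
---+-----------+------
3  | Titanic   | Drama
5  | Moonlight | Drama
6  | Titanic   | Drama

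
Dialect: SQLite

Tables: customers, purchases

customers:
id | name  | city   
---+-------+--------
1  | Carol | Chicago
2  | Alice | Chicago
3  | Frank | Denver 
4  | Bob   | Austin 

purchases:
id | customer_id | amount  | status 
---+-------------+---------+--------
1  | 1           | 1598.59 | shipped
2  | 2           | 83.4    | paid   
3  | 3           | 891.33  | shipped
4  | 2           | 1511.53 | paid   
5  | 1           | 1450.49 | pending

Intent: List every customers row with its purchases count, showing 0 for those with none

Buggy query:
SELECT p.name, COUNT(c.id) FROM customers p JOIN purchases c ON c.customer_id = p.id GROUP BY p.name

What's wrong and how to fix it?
Bug: INNER JOIN drops customers rows that have no matching purchases rows

Fix: Use LEFT JOIN so parents without children still appear (COUNT(c.id) gives 0)

Corrected query:
SELECT p.name, COUNT(c.id) FROM customers p LEFT JOIN purchases c ON c.customer_id = p.id GROUP BY p.name

Result:
name  | COUNT(c.id)
------+------------
Alice | 2          
Bob   | 0          
Carol | 2          
Frank | 1          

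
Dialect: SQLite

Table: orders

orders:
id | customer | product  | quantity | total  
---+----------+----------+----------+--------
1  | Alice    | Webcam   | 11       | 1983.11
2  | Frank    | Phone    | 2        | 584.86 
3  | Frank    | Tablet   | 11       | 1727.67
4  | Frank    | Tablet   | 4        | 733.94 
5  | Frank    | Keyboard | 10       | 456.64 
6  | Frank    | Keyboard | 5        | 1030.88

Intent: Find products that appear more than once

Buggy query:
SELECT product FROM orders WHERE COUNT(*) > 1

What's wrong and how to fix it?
Bug: COUNT(*) is an aggregate and cannot be used in WHERE

Fix: GROUP BY product, then filter groups with HAVING COUNT(*) > 1

Corrected query:
SELECT product FROM orders GROUP BY product HAVING COUNT(*) > 1

Result:
product 
--------
Keyboard
Tablet  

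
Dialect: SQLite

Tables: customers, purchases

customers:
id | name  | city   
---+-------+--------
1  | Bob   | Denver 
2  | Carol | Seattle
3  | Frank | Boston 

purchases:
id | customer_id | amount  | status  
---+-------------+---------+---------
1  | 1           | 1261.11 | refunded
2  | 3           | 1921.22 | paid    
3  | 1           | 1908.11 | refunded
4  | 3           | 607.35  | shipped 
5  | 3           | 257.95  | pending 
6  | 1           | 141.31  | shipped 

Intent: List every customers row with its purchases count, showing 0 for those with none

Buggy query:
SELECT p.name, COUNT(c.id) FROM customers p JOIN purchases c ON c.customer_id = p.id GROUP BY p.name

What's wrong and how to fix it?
Bug: An inner join excludes parents with zero children

Fix: Switch to LEFT JOIN to retain unmatched parent rows

Corrected query:
SELECT p.name, COUNT(c.id) FROM customers p LEFT JOIN purchases c ON c.customer_id = p.id GROUP BY p.name

Result:
name  | COUNT(c.id)
------+------------
Bob   | 3          
Carol | 0          
Frank | 3          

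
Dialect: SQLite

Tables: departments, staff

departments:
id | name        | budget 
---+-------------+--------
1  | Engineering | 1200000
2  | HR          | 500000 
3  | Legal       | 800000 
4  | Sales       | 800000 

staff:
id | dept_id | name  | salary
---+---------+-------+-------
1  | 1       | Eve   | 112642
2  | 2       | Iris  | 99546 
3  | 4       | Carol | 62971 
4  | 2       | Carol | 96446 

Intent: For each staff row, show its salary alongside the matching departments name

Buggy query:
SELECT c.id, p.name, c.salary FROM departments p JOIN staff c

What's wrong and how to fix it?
Bug: Missing join condition: each staff row is matched to all departments rows instead of just its own

Fix: Add ON c.dept_id = p.id to the JOIN

Corrected query:
SELECT c.id, p.name, c.salary FROM departments p JOIN staff c ON c.dept_id = p.id

Result:
id | name        | salary
---+-------------+-------
1  | Engineering | 112642
2  | HR          | 99546 
3  | Sales       | 62971 
4  | HR          | 96446 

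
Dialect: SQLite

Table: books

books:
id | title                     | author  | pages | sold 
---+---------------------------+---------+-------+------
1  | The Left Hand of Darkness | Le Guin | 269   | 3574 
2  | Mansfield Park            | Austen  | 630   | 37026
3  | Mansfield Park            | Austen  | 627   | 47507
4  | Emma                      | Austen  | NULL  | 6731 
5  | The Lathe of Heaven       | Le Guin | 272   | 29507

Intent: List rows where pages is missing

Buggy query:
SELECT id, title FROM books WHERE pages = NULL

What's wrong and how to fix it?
Bug: '= NULL' is always unknown in SQL three-valued logic, so no rows match

Fix: Use IS NULL to test for NULL

Corrected query:
SELECT id, title FROM books WHERE pages IS NULL

Result:
id | title
---+------
4  | Emma 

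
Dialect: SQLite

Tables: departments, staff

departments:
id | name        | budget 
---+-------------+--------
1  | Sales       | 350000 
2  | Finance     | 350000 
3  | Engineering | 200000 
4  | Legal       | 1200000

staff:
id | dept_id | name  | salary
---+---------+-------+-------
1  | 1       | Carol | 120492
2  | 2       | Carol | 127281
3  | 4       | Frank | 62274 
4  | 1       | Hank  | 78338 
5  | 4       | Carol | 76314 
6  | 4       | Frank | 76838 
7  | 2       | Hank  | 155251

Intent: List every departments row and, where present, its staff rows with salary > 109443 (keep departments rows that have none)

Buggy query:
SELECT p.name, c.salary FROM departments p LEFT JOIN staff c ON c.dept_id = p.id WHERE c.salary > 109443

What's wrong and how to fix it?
Bug: A WHERE condition on the right-hand table after LEFT JOIN drops unmatched parents

Fix: Put 'c.salary > 109443' in the JOIN's ON clause instead of WHERE

Corrected query:
SELECT p.name, c.salary FROM departments p LEFT JOIN staff c ON c.dept_id = p.id AND c.salary > 109443

Result:
name        | salary
------------+-------
Sales       | 120492
Finance     | 127281
Finance     | 155251
Engineering | NULL  
Legal       | NULL  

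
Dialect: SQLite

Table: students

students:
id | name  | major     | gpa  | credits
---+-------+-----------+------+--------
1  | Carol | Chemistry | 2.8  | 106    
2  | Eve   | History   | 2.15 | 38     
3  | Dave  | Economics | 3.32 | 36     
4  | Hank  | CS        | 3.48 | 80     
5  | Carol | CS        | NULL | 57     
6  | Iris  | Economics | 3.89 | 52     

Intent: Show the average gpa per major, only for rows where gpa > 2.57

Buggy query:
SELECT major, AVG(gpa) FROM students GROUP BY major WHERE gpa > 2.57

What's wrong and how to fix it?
Bug: WHERE cannot follow GROUP BY

Fix: Place WHERE between FROM and GROUP BY

Corrected query:
SELECT major, AVG(gpa) FROM students WHERE gpa > 2.57 GROUP BY major

Result:
major     | AVG(gpa)
----------+---------
CS        | 3.48    
Chemistry | 2.8     
Economics | 3.605   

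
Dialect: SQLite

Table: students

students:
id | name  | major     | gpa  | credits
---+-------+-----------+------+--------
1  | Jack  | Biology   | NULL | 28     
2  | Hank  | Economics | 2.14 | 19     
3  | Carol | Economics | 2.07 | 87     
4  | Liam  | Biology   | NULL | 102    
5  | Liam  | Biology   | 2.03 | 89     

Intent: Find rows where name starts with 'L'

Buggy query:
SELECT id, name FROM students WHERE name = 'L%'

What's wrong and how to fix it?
Bug: Wildcards only work with LIKE; '=' treats '%' as a literal character

Fix: Replace '=' with LIKE so 'L%' is treated as a pattern

Corrected query:
SELECT id, name FROM students WHERE name LIKE 'L%'

Result:
id | name
---+-----
4  | Liam
5  | Liam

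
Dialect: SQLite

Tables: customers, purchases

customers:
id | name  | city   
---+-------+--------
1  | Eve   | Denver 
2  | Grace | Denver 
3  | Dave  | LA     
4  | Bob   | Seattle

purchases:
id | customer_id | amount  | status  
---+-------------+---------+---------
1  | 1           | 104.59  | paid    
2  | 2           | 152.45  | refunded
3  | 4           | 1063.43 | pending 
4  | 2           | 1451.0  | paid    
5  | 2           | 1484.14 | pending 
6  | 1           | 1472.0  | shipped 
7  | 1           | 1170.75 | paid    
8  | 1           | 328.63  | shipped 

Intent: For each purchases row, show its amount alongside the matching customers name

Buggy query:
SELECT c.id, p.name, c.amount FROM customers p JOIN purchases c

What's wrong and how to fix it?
Bug: JOIN with no ON clause produces a cartesian product; every purchases row pairs with every customers row

Fix: Add ON c.customer_id = p.id to the JOIN

Corrected query:
SELECT c.id, p.name, c.amount FROM customers p JOIN purchases c ON c.customer_id = p.id

Result:
id | name  | amount 
---+-------+--------
1  | Eve   | 104.59 
2  | Grace | 152.45 
3  | Bob   | 1063.43
4  | Grace | 1451   
5  | Grace | 1484.14
6  | Eve   | 1472   
7  | Eve   | 1170.75
8  | Eve   | 328.63 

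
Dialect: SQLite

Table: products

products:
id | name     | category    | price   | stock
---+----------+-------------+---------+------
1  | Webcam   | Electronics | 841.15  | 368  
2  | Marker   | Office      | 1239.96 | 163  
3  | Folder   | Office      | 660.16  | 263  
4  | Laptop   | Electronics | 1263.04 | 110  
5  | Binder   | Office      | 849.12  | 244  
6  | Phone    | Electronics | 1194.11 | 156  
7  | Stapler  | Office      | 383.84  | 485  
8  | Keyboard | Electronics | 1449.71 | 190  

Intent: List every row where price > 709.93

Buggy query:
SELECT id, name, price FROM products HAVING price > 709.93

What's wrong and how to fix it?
Bug: HAVING filters the output of aggregation, but this query has no GROUP BY and no aggregate functions, so SQLite rejects it (HAVING clause on a non-aggregate query); the condition here is per row

Fix: Use WHERE for row-level filtering

Corrected query:
SELECT id, name, price FROM products WHERE price > 709.93

Result:
id | name     | price  
---+----------+--------
1  | Webcam   | 841.15 
2  | Marker   | 1239.96
4  | Laptop   | 1263.04
5  | Binder   | 849.12 
6  | Phone    | 1194.11
8  | Keyboard | 1449.71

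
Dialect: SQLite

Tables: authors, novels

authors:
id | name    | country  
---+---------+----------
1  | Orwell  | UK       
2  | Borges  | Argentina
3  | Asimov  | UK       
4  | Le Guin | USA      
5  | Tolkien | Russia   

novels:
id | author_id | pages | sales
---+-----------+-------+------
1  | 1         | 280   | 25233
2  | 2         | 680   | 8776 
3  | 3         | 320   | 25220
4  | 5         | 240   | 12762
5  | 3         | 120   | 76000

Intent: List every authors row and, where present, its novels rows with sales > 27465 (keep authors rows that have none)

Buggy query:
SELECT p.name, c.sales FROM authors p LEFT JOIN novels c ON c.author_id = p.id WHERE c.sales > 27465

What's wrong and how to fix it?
Bug: A WHERE condition on the right-hand table after LEFT JOIN drops unmatched parents

Fix: Put 'c.sales > 27465' in the JOIN's ON clause instead of WHERE

Corrected query:
SELECT p.name, c.sales FROM authors p LEFT JOIN novels c ON c.author_id = p.id AND c.sales > 27465

Result:
name    | sales
--------+------
Orwell  | NULL 
Borges  | NULL 
Asimov  | 76000
Le Guin | NULL 
Tolkien | NULL 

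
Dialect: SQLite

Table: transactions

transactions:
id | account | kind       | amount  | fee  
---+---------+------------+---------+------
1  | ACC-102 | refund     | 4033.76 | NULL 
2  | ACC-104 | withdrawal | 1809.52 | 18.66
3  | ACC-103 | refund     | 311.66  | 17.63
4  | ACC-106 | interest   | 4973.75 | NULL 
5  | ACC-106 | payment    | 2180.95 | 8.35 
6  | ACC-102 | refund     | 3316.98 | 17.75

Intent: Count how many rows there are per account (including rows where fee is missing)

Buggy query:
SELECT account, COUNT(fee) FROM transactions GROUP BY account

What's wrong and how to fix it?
Bug: COUNT(fee) skips NULLs, so groups with missing fee are undercounted

Fix: Use COUNT(*) to count all rows regardless of NULL

Corrected query:
SELECT account, COUNT(*) FROM transactions GROUP BY account

Result:
account | COUNT(*)
--------+---------
ACC-102 | 2       
ACC-103 | 1       
ACC-104 | 1       
ACC-106 | 2       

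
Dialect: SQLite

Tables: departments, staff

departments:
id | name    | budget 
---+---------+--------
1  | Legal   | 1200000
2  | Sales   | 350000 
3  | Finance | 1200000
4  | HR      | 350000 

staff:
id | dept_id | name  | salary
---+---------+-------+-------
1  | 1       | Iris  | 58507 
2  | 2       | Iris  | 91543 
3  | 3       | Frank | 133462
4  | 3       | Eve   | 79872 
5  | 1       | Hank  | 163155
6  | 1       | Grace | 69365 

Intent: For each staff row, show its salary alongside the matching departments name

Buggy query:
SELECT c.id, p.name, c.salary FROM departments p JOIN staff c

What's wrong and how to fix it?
Bug: Missing join condition: each staff row is matched to all departments rows instead of just its own

Fix: Add ON c.dept_id = p.id to the JOIN

Corrected query:
SELECT c.id, p.name, c.salary FROM departments p JOIN staff c ON c.dept_id = p.id

Result:
id | name    | salary
---+---------+-------
1  | Legal   | 58507 
2  | Sales   | 91543 
3  | Finance | 133462
4  | Finance | 79872 
5  | Legal   | 163155
6  | Legal   | 69365 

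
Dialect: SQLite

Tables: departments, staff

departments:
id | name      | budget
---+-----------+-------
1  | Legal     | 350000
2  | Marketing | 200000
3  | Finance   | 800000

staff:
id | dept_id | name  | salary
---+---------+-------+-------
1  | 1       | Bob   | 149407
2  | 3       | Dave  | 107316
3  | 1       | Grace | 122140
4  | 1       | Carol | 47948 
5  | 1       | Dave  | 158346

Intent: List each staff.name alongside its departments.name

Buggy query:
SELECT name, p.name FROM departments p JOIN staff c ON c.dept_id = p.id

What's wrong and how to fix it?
Bug: Both tables have a 'name' column; the unqualified reference is ambiguous

Fix: Prefix ambiguous columns with the table alias

Corrected query:
SELECT c.name, p.name FROM departments p JOIN staff c ON c.dept_id = p.id

Result:
name  | name   
------+--------
Bob   | Legal  
Dave  | Finance
Grace | Legal  
Carol | Legal  
Dave  | Legal  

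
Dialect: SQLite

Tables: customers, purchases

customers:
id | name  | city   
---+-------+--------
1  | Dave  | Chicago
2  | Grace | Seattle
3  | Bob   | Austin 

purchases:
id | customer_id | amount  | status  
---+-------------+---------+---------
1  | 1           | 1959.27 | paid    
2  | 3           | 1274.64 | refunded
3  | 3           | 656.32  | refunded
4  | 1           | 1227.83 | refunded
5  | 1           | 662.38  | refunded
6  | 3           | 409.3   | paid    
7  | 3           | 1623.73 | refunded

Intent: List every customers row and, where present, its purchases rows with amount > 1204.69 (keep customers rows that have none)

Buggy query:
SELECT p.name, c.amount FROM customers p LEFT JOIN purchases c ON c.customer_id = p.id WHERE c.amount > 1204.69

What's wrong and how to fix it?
Bug: A WHERE condition on the right-hand table after LEFT JOIN drops unmatched parents

Fix: Put 'c.amount > 1204.69' in the JOIN's ON clause instead of WHERE

Corrected query:
SELECT p.name, c.amount FROM customers p LEFT JOIN purchases c ON c.customer_id = p.id AND c.amount > 1204.69

Result:
name  | amount 
------+--------
Dave  | 1227.83
Dave  | 1959.27
Grace | NULL   
Bob   | 1274.64
Bob   | 1623.73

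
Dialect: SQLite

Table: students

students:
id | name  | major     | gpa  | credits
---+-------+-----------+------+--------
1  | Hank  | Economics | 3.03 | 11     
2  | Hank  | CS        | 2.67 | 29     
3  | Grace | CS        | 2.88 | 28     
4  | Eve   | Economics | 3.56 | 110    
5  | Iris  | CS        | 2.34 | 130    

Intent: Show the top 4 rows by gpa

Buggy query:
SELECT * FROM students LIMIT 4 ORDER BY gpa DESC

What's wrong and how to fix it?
Bug: LIMIT must come after ORDER BY

Fix: Sort with ORDER BY, then apply LIMIT

Corrected query:
SELECT * FROM students ORDER BY gpa DESC LIMIT 4

Result:
id | name  | major     | gpa  | credits
---+-------+-----------+------+--------
4  | Eve   | Economics | 3.56 | 110    
1  | Hank  | Economics | 3.03 | 11     
3  | Grace | CS        | 2.88 | 28     
2  | Hank  | CS        | 2.67 | 29     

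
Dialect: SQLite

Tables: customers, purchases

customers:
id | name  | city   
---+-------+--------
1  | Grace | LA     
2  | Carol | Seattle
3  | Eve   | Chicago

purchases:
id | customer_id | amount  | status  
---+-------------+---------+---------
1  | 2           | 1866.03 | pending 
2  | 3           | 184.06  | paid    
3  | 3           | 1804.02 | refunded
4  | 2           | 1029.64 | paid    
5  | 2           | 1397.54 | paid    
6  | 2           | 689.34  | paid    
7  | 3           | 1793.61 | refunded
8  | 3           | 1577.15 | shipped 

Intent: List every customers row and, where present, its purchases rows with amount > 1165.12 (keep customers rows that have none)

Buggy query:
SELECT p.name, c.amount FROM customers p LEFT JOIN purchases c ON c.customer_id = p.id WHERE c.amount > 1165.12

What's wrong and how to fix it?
Bug: Filtering c.amount in WHERE discards the NULL rows produced by LEFT JOIN, turning it into an inner join

Fix: Put 'c.amount > 1165.12' in the JOIN's ON clause instead of WHERE

Corrected query:
SELECT p.name, c.amount FROM customers p LEFT JOIN purchases c ON c.customer_id = p.id AND c.amount > 1165.12

Result:
name  | amount 
------+--------
Grace | NULL   
Carol | 1397.54
Carol | 1866.03
Eve   | 1577.15
Eve   | 1793.61
Eve   | 1804.02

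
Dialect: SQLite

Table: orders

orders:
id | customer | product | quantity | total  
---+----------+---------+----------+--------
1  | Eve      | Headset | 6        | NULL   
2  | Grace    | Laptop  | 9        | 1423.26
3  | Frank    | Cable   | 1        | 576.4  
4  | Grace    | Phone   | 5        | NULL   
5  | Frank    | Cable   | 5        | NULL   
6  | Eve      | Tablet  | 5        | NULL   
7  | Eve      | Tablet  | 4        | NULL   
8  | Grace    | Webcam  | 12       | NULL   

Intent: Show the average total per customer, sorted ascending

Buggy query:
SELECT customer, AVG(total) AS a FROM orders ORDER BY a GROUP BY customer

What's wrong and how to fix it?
Bug: GROUP BY must precede ORDER BY

Fix: Reorder: SELECT … FROM … GROUP BY … ORDER BY …

Corrected query:
SELECT customer, AVG(total) AS a FROM orders GROUP BY customer ORDER BY a

Result:
customer | a      
---------+--------
Eve      | NULL   
Frank    | 576.4  
Grace    | 1423.26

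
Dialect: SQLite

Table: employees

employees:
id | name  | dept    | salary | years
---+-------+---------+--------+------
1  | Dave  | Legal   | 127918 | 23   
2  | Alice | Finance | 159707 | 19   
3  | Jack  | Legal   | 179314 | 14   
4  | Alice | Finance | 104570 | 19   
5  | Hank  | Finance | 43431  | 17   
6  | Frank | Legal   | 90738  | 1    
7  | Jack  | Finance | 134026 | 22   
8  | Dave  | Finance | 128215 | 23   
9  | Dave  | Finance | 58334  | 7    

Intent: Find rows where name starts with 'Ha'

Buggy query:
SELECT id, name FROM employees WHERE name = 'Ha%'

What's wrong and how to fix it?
Bug: Wildcards only work with LIKE; '=' treats '%' as a literal character

Fix: Use LIKE for wildcard pattern matching

Corrected query:
SELECT id, name FROM employees WHERE name LIKE 'Ha%'

Result:
id | name
---+-----
5  | Hank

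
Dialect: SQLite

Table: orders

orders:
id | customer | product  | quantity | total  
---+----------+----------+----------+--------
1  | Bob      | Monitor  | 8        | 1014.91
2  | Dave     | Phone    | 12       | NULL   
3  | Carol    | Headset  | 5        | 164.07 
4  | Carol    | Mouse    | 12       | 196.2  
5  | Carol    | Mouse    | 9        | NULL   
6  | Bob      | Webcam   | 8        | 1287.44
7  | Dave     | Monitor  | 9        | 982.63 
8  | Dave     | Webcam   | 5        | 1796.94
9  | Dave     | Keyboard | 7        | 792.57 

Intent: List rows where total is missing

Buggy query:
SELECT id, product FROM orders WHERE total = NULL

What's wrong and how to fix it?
Bug: '= NULL' is always unknown in SQL three-valued logic, so no rows match

Fix: Use IS NULL to test for NULL

Corrected query:
SELECT id, product FROM orders WHERE total IS NULL

Result:
id | product
---+--------
2  | Phone  
5  | Mouse  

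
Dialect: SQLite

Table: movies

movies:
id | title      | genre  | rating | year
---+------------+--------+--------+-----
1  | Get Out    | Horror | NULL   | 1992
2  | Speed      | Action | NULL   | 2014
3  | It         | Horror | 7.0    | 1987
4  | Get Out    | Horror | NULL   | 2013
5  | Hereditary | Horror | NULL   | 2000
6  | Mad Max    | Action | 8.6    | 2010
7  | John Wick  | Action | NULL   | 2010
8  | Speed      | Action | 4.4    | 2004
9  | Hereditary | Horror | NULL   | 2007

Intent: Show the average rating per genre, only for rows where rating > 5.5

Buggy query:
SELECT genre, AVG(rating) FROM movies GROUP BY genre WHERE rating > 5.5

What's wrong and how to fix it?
Bug: Row-level WHERE must come before GROUP BY in the clause order

Fix: Place WHERE between FROM and GROUP BY

Corrected query:
SELECT genre, AVG(rating) FROM movies WHERE rating > 5.5 GROUP BY genre

Result:
genre  | AVG(rating)
-------+------------
Action | 8.6        
Horror | 7          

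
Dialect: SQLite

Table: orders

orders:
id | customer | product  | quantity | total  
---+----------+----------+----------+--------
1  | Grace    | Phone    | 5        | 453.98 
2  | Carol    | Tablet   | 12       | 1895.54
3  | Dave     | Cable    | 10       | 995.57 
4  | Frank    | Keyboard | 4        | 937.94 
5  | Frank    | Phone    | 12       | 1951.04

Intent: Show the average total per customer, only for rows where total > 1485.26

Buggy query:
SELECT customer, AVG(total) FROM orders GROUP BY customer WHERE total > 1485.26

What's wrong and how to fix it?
Bug: Row-level WHERE must come before GROUP BY in the clause order

Fix: Move the WHERE clause before GROUP BY

Corrected query:
SELECT customer, AVG(total) FROM orders WHERE total > 1485.26 GROUP BY customer

Result:
customer | AVG(total)
---------+-----------
Carol    | 1895.54   
Frank    | 1951.04   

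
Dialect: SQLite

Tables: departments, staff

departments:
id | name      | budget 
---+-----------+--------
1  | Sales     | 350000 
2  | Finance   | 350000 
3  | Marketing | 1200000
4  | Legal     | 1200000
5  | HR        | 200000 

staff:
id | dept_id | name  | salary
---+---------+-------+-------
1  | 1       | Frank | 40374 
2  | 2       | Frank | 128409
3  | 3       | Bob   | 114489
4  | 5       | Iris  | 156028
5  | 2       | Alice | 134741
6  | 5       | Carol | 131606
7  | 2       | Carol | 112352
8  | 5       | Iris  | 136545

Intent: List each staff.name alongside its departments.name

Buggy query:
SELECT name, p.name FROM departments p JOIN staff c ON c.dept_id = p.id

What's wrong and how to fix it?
Bug: Both tables have a 'name' column; the unqualified reference is ambiguous

Fix: Prefix ambiguous columns with the table alias

Corrected query:
SELECT c.name, p.name FROM departments p JOIN staff c ON c.dept_id = p.id

Result:
name  | name     
------+----------
Frank | Sales    
Frank | Finance  
Bob   | Marketing
Iris  | HR       
Alice | Finance  
Carol | HR       
Carol | Finance  
Iris  | HR       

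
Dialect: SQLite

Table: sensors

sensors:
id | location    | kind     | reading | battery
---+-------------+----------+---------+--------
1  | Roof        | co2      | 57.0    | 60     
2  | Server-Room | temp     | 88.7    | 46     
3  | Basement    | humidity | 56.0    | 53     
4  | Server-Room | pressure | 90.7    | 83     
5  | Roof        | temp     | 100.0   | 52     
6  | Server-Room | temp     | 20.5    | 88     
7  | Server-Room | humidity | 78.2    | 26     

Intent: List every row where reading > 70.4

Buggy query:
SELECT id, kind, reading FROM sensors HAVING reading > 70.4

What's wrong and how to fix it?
Bug: This is a non-aggregate query (no GROUP BY, no aggregates), so in SQLite the HAVING clause is invalid here; a row-level condition belongs in WHERE

Fix: Replace HAVING with WHERE since the condition applies to individual rows

Corrected query:
SELECT id, kind, reading FROM sensors WHERE reading > 70.4

Result:
id | kind     | reading
---+----------+--------
2  | temp     | 88.7   
4  | pressure | 90.7   
5  | temp     | 100    
7  | humidity | 78.2   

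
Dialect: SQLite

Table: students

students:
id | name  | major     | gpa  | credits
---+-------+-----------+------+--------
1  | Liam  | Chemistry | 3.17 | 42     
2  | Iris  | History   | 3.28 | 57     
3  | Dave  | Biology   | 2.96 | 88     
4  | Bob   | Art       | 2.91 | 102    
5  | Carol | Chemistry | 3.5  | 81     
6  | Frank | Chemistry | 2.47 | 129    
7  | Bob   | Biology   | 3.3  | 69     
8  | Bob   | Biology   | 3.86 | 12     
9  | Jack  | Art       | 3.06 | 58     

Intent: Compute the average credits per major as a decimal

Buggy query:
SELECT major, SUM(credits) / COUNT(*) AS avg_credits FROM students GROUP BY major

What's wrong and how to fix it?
Bug: SUM(credits) and COUNT(*) are both integers; the division truncates the fractional part

Fix: Multiply by 1.0 (or CAST to REAL) to force floating-point division

Corrected query:
SELECT major, SUM(credits) * 1.0 / COUNT(*) AS avg_credits FROM students GROUP BY major

Result:
major     | avg_credits
----------+------------
Art       | 80         
Biology   | 56.333333  
Chemistry | 84         
History   | 57         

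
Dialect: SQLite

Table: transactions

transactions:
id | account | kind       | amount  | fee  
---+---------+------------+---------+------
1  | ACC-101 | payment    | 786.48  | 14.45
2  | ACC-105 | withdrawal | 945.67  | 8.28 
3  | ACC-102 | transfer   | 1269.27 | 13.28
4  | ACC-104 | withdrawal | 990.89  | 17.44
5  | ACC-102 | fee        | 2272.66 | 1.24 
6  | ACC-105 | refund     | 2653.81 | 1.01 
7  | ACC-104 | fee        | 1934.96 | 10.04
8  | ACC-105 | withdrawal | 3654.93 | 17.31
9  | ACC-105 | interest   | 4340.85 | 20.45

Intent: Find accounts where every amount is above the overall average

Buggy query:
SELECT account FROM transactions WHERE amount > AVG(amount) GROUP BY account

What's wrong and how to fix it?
Bug: WHERE evaluates per row before aggregation, so AVG() is unavailable

Fix: Compute the overall average in a scalar subquery and compare each group's MIN against it in HAVING

Corrected query:
SELECT account FROM transactions GROUP BY account HAVING MIN(amount) > (SELECT AVG(amount) FROM transactions)

Result:
(no rows)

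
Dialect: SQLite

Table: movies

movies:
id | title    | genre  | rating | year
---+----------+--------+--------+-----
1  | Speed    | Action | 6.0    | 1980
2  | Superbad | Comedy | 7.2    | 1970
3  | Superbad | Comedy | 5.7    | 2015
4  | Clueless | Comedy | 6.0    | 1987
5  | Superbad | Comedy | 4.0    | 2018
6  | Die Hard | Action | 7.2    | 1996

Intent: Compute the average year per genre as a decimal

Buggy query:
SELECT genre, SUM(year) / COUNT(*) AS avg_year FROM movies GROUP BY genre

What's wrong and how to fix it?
Bug: Both operands are integers, so '/' performs integer division and truncates

Fix: Multiply by 1.0 (or CAST to REAL) to force floating-point division

Corrected query:
SELECT genre, SUM(year) * 1.0 / COUNT(*) AS avg_year FROM movies GROUP BY genre

Result:
genre  | avg_year
-------+---------
Action | 1988    
Comedy | 1997.5  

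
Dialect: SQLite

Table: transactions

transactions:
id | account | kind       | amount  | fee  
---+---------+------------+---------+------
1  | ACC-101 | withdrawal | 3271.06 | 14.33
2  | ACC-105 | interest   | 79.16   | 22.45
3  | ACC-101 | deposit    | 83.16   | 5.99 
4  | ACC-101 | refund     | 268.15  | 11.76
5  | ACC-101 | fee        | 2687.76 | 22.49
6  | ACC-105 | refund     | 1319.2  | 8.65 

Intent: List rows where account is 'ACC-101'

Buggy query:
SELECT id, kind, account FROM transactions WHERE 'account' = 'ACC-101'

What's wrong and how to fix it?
Bug: 'account' in single quotes is a string literal, not the column; the comparison is literal-vs-literal and never true

Fix: Remove the quotes around the column name (or use double quotes for an identifier)

Corrected query:
SELECT id, kind, account FROM transactions WHERE account = 'ACC-101'

Result:
id | kind       | account
---+------------+--------
1  | withdrawal | ACC-101
3  | deposit    | ACC-101
4  | refund     | ACC-101
5  | fee        | ACC-101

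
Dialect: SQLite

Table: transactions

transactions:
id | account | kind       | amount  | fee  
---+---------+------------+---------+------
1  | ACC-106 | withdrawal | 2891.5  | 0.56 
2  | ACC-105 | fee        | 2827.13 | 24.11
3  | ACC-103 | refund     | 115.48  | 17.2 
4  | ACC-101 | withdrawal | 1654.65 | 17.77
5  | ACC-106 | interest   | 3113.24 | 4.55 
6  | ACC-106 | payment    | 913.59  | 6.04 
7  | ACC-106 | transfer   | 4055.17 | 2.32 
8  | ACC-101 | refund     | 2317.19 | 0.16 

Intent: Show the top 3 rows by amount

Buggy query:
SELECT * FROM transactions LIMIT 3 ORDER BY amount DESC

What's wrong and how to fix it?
Bug: ORDER BY cannot follow LIMIT; LIMIT is the final clause

Fix: Swap the clauses: ORDER BY first, then LIMIT

Corrected query:
SELECT * FROM transactions ORDER BY amount DESC LIMIT 3

Result:
id | account | kind       | amount  | fee 
---+---------+------------+---------+-----
7  | ACC-106 | transfer   | 4055.17 | 2.32
5  | ACC-106 | interest   | 3113.24 | 4.55
1  | ACC-106 | withdrawal | 2891.5  | 0.56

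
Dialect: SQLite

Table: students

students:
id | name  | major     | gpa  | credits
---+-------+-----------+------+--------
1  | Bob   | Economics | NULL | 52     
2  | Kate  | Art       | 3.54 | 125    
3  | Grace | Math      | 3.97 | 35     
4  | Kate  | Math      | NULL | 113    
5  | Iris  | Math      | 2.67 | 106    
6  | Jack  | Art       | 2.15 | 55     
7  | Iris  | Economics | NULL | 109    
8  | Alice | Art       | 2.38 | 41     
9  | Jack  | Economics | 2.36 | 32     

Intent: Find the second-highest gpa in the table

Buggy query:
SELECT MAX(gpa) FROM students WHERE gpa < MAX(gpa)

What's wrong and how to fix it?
Bug: MAX(gpa) on the right of the comparison is an aggregate-in-WHERE error

Fix: Compute the overall MAX in a subquery, then take MAX of rows below it

Corrected query:
SELECT MAX(gpa) FROM students WHERE gpa < (SELECT MAX(gpa) FROM students)

Result:
MAX(gpa)
--------
3.54    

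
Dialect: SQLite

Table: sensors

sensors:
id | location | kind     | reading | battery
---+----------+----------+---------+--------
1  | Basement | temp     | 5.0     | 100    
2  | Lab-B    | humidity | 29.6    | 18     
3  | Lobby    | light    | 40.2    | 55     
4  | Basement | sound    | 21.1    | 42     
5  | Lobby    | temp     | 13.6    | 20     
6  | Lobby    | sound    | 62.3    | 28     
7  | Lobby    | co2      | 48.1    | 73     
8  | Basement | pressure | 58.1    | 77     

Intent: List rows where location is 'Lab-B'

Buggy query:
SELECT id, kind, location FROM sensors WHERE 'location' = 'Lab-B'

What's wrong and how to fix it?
Bug: Single quotes denote string literals in SQL; the column name is being compared as a constant string

Fix: Reference the column as location without single quotes

Corrected query:
SELECT id, kind, location FROM sensors WHERE location = 'Lab-B'

Result:
id | kind     | location
---+----------+---------
2  | humidity | Lab-B   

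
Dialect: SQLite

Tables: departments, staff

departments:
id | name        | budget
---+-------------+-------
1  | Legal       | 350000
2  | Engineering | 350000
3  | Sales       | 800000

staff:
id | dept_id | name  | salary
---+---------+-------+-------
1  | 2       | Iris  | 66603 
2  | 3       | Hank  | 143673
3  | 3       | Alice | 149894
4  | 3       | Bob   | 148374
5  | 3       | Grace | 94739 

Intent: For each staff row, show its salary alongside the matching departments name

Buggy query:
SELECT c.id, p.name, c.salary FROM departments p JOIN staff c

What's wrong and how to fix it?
Bug: JOIN with no ON clause produces a cartesian product; every staff row pairs with every departments row

Fix: Add ON c.dept_id = p.id to the JOIN

Corrected query:
SELECT c.id, p.name, c.salary FROM departments p JOIN staff c ON c.dept_id = p.id

Result:
id | name        | salary
---+-------------+-------
1  | Engineering | 66603 
2  | Sales       | 143673
3  | Sales       | 149894
4  | Sales       | 148374
5  | Sales       | 94739 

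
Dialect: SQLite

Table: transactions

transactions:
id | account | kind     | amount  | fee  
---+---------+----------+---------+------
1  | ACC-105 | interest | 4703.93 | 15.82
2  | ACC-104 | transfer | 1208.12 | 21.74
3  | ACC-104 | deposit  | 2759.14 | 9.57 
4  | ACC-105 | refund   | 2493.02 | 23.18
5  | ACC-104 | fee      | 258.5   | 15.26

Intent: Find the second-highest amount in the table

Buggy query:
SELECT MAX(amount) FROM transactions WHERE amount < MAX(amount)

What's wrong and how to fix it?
Bug: MAX(amount) on the right of the comparison is an aggregate-in-WHERE error

Fix: Compute the overall MAX in a subquery, then take MAX of rows below it

Corrected query:
SELECT MAX(amount) FROM transactions WHERE amount < (SELECT MAX(amount) FROM transactions)

Result:
MAX(amount)
-----------
2759.14    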